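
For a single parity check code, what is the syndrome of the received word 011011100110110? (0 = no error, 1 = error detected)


Syndrome = XOR of all bits = 0 XOR 1 XOR 1 XOR 0 XOR 1 XOR 1 XOR 1 XOR 0 XOR 0 XOR 1 XOR 1 XOR 0 XOR 1 XOR 1 XOR 0 = 1

1


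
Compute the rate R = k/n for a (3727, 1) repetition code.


Rate = k/n = 1/3727

1/3727


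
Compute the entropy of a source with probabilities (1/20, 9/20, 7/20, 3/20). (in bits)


H = -sum(p_i * log2(p_i)). Terms: -(1/20)*log2(1/20) = 0.216096; -(9/20)*log2(9/20) = 0.518401; -(7/20)*log2(7/20) = 0.530101; -(3/20)*log2(3/20) = 0.410545. H = 0.216096 + 0.518401 + 0.530101 + 0.410545 = 1.6751

1.6751 bits


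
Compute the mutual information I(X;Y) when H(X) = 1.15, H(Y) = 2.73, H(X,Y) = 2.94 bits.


I(X;Y) = H(X) + H(Y) - H(X,Y) = 1.15 + 2.73 - 2.94 = 0.94

0.94 bits


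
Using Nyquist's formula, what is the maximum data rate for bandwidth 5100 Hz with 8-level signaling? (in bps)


Rate = 2 * B * log2(M) = 2 * 5100 * 3.0 = 30600.0

30600.0 bps


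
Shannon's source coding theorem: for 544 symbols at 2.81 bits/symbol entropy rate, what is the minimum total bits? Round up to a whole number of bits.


Minimum bits >= n * H = 544 * 2.81 = 1528.64, rounded up to a whole number of bits = 1529

1529 bits


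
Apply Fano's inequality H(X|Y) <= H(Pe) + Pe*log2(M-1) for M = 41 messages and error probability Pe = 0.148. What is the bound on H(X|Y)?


H(Pe) = -Pe*log2(Pe) - (1-Pe)*log2(1-Pe) = -0.148*log2(0.148) - 0.852*log2(0.852) = 0.407937 + 0.196876 = 0.6048. Pe*log2(M-1) = 0.148*log2(40) = 0.787645. Bound = H(Pe) + Pe*log2(M-1) = 0.407937 + 0.196876 + 0.787645 = 1.3925

1.3925 bits


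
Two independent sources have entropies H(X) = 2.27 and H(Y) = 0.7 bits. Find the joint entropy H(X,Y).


For independent variables, H(X,Y) = H(X) + H(Y) = 2.27 + 0.7 = 2.97

2.97 bits


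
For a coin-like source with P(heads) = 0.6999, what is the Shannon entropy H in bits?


H = -p*log2(p) - (1-p)*log2(1-p). -0.6999*log2(0.6999) = 0.360294; -0.3001*log2(0.3001) = 0.521119. H = 0.360294 + 0.521119 = 0.8814

0.8814 bits


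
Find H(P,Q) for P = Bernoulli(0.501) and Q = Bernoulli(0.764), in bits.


H(P,Q) = -p*log2(q) - (1-p)*log2(1-q). -0.501*log2(0.764) = 0.194566; -0.499*log2(0.236) = 1.039487. H(P,Q) = 0.194566 + 1.039487 = 1.2341

1.2341 bits


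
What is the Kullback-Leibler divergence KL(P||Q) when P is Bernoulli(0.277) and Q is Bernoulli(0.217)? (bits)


KL = p*log2(p/q) + (1-p)*log2((1-p)/(1-q)) = 0.277*log2(0.277/0.217) + 0.723*log2(0.723/0.783) = 0.0144

0.0144 bits


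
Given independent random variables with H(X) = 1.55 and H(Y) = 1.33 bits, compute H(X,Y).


For independent variables, H(X,Y) = H(X) + H(Y) = 1.55 + 1.33 = 2.88

2.88 bits


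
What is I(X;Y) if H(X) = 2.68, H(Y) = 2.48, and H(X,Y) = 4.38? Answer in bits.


I(X;Y) = H(X) + H(Y) - H(X,Y) = 2.68 + 2.48 - 4.38 = 0.78

0.78 bits


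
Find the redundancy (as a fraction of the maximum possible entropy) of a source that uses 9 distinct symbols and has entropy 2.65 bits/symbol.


H_max = log2(K) = log2(9) = 3.1699 bits/symbol. Redundancy = 1 - H/H_max = 1 - 2.65/3.1699 = 1 - 0.836 = 0.164

0.164


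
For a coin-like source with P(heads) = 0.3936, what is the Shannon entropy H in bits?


H = -p*log2(p) - (1-p)*log2(1-p). -0.3936*log2(0.3936) = 0.529470; -0.6064*log2(0.6064) = 0.437614. H = 0.529470 + 0.437614 = 0.9671

0.9671 bits


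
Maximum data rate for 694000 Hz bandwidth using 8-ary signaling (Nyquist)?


Rate = 2 * B * log2(M) = 2 * 694000 * 3.0 = 4164000.0

4164000.0 bps


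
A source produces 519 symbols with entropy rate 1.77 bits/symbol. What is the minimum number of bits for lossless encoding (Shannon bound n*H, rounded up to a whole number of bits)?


Minimum bits >= n * H = 519 * 1.77 = 918.63, rounded up to a whole number of bits = 919

919 bits


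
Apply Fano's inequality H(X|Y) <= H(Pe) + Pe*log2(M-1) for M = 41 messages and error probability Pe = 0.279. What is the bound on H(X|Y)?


H(Pe) = -Pe*log2(Pe) - (1-Pe)*log2(1-Pe) = -0.279*log2(0.279) - 0.721*log2(0.721) = 0.513824 + 0.340261 = 0.8541. Pe*log2(M-1) = 0.279*log2(40) = 1.484818. Bound = H(Pe) + Pe*log2(M-1) = 0.513824 + 0.340261 + 1.484818 = 2.3389

2.3389 bits


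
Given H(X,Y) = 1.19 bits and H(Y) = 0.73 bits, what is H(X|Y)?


H(X|Y) = H(X,Y) - H(Y) = 1.19 - 0.73 = 0.46

0.46 bits


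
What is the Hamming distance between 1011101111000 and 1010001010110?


Count differing positions: . . . ^ ^ . . ^ . ^ ^ ^ . = 6 differences

6


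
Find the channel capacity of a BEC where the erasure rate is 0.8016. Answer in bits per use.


C = 1 - epsilon = 1 - 0.8016 = 0.1984

0.1984 bits


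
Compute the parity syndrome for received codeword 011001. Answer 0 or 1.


Syndrome = XOR of all bits = 0 XOR 1 XOR 1 XOR 0 XOR 0 XOR 1 = 1

1


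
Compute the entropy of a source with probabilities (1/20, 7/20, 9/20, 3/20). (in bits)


H = -sum(p_i * log2(p_i)). Terms: -(1/20)*log2(1/20) = 0.216096; -(7/20)*log2(7/20) = 0.530101; -(9/20)*log2(9/20) = 0.518401; -(3/20)*log2(3/20) = 0.410545. H = 0.216096 + 0.530101 + 0.518401 + 0.410545 = 1.6751

1.6751 bits


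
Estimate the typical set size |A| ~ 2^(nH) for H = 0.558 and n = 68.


log2|A_typical| = nH = 68 * 0.558 = 37.944, so |A_typical| ~ 2^37.944 = 2.644e+11

2.644e+11


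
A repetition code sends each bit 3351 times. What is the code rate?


Rate = k/n = 1/3351

1/3351


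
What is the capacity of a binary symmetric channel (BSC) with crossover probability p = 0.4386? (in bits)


H(p) = -p*log2(p) - (1-p)*log2(1-p) = -0.4386*log2(0.4386) - 0.5614*log2(0.5614) = 0.521505 + 0.467590 = 0.9891. C = 1 - H(p) = 1 - 0.9891 = 0.0109

0.0109 bits


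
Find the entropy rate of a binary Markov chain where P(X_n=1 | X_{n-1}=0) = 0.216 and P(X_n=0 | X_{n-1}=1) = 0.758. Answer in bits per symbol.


Stationary distribution: pi_0 = p10/(p01+p10) = 0.7782, pi_1 = 0.2218. Entropy rate H' = pi_0*H(p01) + pi_1*H(p10) = 0.7782*0.7528 + 0.2218*0.7984 = 0.7629

0.7629 bits/symbol


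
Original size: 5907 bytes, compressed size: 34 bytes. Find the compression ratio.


Ratio = original / compressed = 5907 / 34 = 173.7353

173.7353


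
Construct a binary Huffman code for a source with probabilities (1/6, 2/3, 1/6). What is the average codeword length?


Huffman construction (repeatedly merge the two least-probable nodes; each merge adds 1 bit to every symbol beneath it): 1/6 + 1/6 = 1/3; 1/3 + 2/3 = 1. Resulting codeword lengths (in the order the probabilities were given): (2, 1, 2). L_avg = sum(p_i * l_i) = 1/6*2 + 2/3*1 + 1/6*2 = 4/3 = 1.3333

1.3333 bits


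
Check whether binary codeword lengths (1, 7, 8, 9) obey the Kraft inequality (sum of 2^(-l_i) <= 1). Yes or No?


Kraft sum = sum(2^(-l_i)) = 0.5137, need <= 1. Result: satisfied (a binary prefix-free code with these lengths exists)

Yes


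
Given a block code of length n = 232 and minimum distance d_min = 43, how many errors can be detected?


Detection capability = d_min - 1 = 43 - 1 = 42

42 errors


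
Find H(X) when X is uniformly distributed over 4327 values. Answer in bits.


H = log2(n) = log2(4327) = 12.0792

12.0792 bits


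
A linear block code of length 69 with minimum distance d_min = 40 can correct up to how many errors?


Correction capability = floor((d-1)/2) = floor((40-1)/2) = 19

19 errors


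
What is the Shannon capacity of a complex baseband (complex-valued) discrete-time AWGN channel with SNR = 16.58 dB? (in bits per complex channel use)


SNR_linear = 10^(16.58/10) = 45.4988; C = log2(1 + SNR_linear) = log2(1 + 45.4988) = 5.5391

5.5391 bits/channel use


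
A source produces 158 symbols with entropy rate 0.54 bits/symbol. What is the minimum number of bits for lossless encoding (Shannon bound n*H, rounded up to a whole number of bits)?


Minimum bits >= n * H = 158 * 0.54 = 85.32, rounded up to a whole number of bits = 86

86 bits


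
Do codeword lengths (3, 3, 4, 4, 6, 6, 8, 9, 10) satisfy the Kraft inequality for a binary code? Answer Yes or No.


Kraft sum = sum(2^(-l_i)) = 0.4131, need <= 1. Result: satisfied (a binary prefix-free code with these lengths exists)

Yes


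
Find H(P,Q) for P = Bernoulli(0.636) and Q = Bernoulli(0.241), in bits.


H(P,Q) = -p*log2(q) - (1-p)*log2(1-q). -0.636*log2(0.241) = 1.305641; -0.364*log2(0.759) = 0.144809. H(P,Q) = 1.305641 + 0.144809 = 1.4505

1.4505 bits


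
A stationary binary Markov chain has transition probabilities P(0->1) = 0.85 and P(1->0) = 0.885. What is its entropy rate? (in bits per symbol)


Stationary distribution: pi_0 = p10/(p01+p10) = 0.5101, pi_1 = 0.4899. Entropy rate H' = pi_0*H(p01) + pi_1*H(p10) = 0.5101*0.6098 + 0.4899*0.5148 = 0.5633

0.5633 bits/symbol


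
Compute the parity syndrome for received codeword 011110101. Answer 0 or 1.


Syndrome = XOR of all bits = 0 XOR 1 XOR 1 XOR 1 XOR 1 XOR 0 XOR 1 XOR 0 XOR 1 = 0

0


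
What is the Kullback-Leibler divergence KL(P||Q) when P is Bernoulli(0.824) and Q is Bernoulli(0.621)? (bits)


KL = p*log2(p/q) + (1-p)*log2((1-p)/(1-q)) = 0.824*log2(0.824/0.621) + 0.176*log2(0.176/0.379) = 0.1415

0.1415 bits


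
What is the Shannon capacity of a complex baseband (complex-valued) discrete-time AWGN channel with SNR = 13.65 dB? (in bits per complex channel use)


SNR_linear = 10^(13.65/10) = 23.1739; C = log2(1 + SNR_linear) = log2(1 + 23.1739) = 4.5954

4.5954 bits/channel use


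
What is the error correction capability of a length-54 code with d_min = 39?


Correction capability = floor((d-1)/2) = floor((39-1)/2) = 19

19 errors


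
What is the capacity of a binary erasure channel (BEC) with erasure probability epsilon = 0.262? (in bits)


C = 1 - epsilon = 1 - 0.262 = 0.738

0.738 bits


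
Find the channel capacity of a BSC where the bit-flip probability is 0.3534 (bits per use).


H(p) = -p*log2(p) - (1-p)*log2(1-p) = -0.3534*log2(0.3534) - 0.6466*log2(0.6466) = 0.530321 + 0.406747 = 0.9371. C = 1 - H(p) = 1 - 0.9371 = 0.0629

0.0629 bits


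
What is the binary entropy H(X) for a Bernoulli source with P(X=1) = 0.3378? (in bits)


H = -p*log2(p) - (1-p)*log2(1-p). -0.3378*log2(0.3378) = 0.528913; -0.6622*log2(0.6622) = 0.393785. H = 0.528913 + 0.393785 = 0.9227

0.9227 bits


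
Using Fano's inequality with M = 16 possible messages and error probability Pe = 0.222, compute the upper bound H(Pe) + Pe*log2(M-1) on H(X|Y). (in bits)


H(Pe) = -Pe*log2(Pe) - (1-Pe)*log2(1-Pe) = -0.222*log2(0.222) - 0.778*log2(0.778) = 0.482044 + 0.281759 = 0.7638. Pe*log2(M-1) = 0.222*log2(15) = 0.867330. Bound = H(Pe) + Pe*log2(M-1) = 0.482044 + 0.281759 + 0.867330 = 1.6311

1.6311 bits


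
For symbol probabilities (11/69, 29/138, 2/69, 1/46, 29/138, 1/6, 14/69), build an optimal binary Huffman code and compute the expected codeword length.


Huffman construction (repeatedly merge the two least-probable nodes; each merge adds 1 bit to every symbol beneath it): 1/46 + 2/69 = 7/138; 7/138 + 11/69 = 29/138; 1/6 + 14/69 = 17/46; 29/138 + 29/138 = 29/69; 29/138 + 17/46 = 40/69; 29/69 + 40/69 = 1. Resulting codeword lengths (in the order the probabilities were given): (3, 2, 4, 4, 2, 3, 3). L_avg = sum(p_i * l_i) = 11/69*3 + 29/138*2 + 2/69*4 + 1/46*4 + 29/138*2 + 1/6*3 + 14/69*3 = 121/46 = 2.6304

2.6304 bits


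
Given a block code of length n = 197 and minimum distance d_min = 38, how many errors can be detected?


Detection capability = d_min - 1 = 38 - 1 = 37

37 errors


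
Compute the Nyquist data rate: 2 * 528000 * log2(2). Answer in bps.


Rate = 2 * B * log2(M) = 2 * 528000 * 1.0 = 1056000.0

1056000.0 bps


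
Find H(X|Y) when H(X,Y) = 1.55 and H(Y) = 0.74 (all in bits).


H(X|Y) = H(X,Y) - H(Y) = 1.55 - 0.74 = 0.81

0.81 bits


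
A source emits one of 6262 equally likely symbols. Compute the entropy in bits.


H = log2(n) = log2(6262) = 12.6124

12.6124 bits


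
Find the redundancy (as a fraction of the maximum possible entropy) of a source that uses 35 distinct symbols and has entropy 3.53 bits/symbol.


H_max = log2(K) = log2(35) = 5.1293 bits/symbol. Redundancy = 1 - H/H_max = 1 - 3.53/5.1293 = 1 - 0.6882 = 0.3118

0.3118


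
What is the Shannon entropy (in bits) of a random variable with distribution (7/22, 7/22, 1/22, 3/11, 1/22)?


H = -sum(p_i * log2(p_i)). Terms: -(7/22)*log2(7/22) = 0.525661; -(7/22)*log2(7/22) = 0.525661; -(1/22)*log2(1/22) = 0.202701; -(3/11)*log2(3/11) = 0.511219; -(1/22)*log2(1/22) = 0.202701. H = 0.525661 + 0.525661 + 0.202701 + 0.511219 + 0.202701 = 1.9679

1.9679 bits


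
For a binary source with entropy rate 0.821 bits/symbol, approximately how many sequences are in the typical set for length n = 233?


log2|A_typical| = nH = 233 * 0.821 = 191.293, so |A_typical| ~ 2^191.293 = 3.845e+57

3.845e+57


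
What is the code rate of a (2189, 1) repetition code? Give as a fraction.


Rate = k/n = 1/2189

1/2189


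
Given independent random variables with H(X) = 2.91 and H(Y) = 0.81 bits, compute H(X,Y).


For independent variables, H(X,Y) = H(X) + H(Y) = 2.91 + 0.81 = 3.72

3.72 bits


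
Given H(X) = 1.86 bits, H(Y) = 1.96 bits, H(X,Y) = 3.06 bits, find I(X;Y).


I(X;Y) = H(X) + H(Y) - H(X,Y) = 1.86 + 1.96 - 3.06 = 0.76

0.76 bits


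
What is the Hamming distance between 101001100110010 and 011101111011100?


Count differing positions: ^ ^ . ^ . . . ^ ^ ^ . ^ ^ ^ . = 9 differences

9


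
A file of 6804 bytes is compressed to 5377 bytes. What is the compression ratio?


Ratio = original / compressed = 6804 / 5377 = 1.2654

1.2654


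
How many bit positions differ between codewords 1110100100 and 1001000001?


Count differing positions: . ^ ^ ^ ^ . . ^ . ^ = 6 differences

6


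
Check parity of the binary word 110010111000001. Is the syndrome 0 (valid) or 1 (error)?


Syndrome = XOR of all bits = 1 XOR 1 XOR 0 XOR 0 XOR 1 XOR 0 XOR 1 XOR 1 XOR 1 XOR 0 XOR 0 XOR 0 XOR 0 XOR 0 XOR 1 = 1

1


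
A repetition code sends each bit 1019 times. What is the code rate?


Rate = k/n = 1/1019

1/1019


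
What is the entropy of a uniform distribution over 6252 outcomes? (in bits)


H = log2(n) = log2(6252) = 12.6101

12.6101 bits


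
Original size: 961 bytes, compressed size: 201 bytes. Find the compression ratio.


Ratio = original / compressed = 961 / 201 = 4.7811

4.7811


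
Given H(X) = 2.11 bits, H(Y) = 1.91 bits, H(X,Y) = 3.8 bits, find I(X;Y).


I(X;Y) = H(X) + H(Y) - H(X,Y) = 2.11 + 1.91 - 3.8 = 0.22

0.22 bits


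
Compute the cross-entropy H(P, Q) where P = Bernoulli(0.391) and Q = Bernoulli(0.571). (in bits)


H(P,Q) = -p*log2(q) - (1-p)*log2(1-q). -0.391*log2(0.571) = 0.316099; -0.609*log2(0.429) = 0.743559. H(P,Q) = 0.316099 + 0.743559 = 1.0597

1.0597 bits


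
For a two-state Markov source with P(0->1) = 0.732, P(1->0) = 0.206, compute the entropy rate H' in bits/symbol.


Stationary distribution: pi_0 = p10/(p01+p10) = 0.2196, pi_1 = 0.7804. Entropy rate H' = pi_0*H(p01) + pi_1*H(p10) = 0.2196*0.8386 + 0.7804*0.7338 = 0.7568

0.7568 bits/symbol


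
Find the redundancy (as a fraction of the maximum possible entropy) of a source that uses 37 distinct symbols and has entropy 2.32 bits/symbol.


H_max = log2(K) = log2(37) = 5.2095 bits/symbol. Redundancy = 1 - H/H_max = 1 - 2.32/5.2095 = 1 - 0.4453 = 0.5547

0.5547


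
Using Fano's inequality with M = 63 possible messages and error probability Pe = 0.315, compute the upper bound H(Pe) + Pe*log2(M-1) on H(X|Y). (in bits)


H(Pe) = -Pe*log2(Pe) - (1-Pe)*log2(1-Pe) = -0.315*log2(0.315) - 0.685*log2(0.685) = 0.524972 + 0.373890 = 0.8989. Pe*log2(M-1) = 0.315*log2(62) = 1.875572. Bound = H(Pe) + Pe*log2(M-1) = 0.524972 + 0.373890 + 1.875572 = 2.7744

2.7744 bits


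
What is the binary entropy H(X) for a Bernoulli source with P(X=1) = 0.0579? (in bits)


H = -p*log2(p) - (1-p)*log2(1-p). -0.0579*log2(0.0579) = 0.237986; -0.9421*log2(0.9421) = 0.081066. H = 0.237986 + 0.081066 = 0.3191

0.3191 bits


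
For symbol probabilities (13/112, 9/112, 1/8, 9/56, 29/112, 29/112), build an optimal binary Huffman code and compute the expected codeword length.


Huffman construction (repeatedly merge the two least-probable nodes; each merge adds 1 bit to every symbol beneath it): 9/112 + 13/112 = 11/56; 1/8 + 9/56 = 2/7; 11/56 + 29/112 = 51/112; 29/112 + 2/7 = 61/112; 51/112 + 61/112 = 1. Resulting codeword lengths (in the order the probabilities were given): (3, 3, 3, 3, 2, 2). L_avg = sum(p_i * l_i) = 13/112*3 + 9/112*3 + 1/8*3 + 9/56*3 + 29/112*2 + 29/112*2 = 139/56 = 2.4821

2.4821 bits


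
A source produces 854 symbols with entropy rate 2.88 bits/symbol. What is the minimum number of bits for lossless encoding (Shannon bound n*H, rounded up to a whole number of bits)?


Minimum bits >= n * H = 854 * 2.88 = 2459.52, rounded up to a whole number of bits = 2460

2460 bits


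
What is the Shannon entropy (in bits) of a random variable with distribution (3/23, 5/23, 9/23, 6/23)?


H = -sum(p_i * log2(p_i)). Terms: -(3/23)*log2(3/23) = 0.383296; -(5/23)*log2(5/23) = 0.478616; -(9/23)*log2(9/23) = 0.529684; -(6/23)*log2(6/23) = 0.505722. H = 0.383296 + 0.478616 + 0.529684 + 0.505722 = 1.8973

1.8973 bits


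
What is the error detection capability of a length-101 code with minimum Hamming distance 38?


Detection capability = d_min - 1 = 38 - 1 = 37

37 errors


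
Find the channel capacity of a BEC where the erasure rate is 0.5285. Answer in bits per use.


C = 1 - epsilon = 1 - 0.5285 = 0.4715

0.4715 bits


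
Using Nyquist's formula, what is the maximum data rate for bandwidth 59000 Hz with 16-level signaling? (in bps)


Rate = 2 * B * log2(M) = 2 * 59000 * 4.0 = 472000.0

472000.0 bps


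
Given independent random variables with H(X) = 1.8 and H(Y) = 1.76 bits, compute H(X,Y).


For independent variables, H(X,Y) = H(X) + H(Y) = 1.8 + 1.76 = 3.56

3.56 bits


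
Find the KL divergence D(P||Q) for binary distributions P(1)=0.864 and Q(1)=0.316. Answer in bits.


KL = p*log2(p/q) + (1-p)*log2((1-p)/(1-q)) = 0.864*log2(0.864/0.316) + 0.136*log2(0.136/0.684) = 0.9368

0.9368 bits


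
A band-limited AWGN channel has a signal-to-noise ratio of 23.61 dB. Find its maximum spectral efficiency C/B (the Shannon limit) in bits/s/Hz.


SNR_linear = 10^(23.61/10) = 229.6149; C/B = log2(1 + SNR_linear) = log2(1 + 229.6149) = 7.8493

7.8493 bits/s/Hz


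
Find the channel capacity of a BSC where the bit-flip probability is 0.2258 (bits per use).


H(p) = -p*log2(p) - (1-p)*log2(1-p) = -0.2258*log2(0.2258) - 0.7742*log2(0.7742) = 0.484766 + 0.285852 = 0.7706. C = 1 - H(p) = 1 - 0.7706 = 0.2294

0.2294 bits


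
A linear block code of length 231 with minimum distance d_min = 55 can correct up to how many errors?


Correction capability = floor((d-1)/2) = floor((55-1)/2) = 27

27 errors


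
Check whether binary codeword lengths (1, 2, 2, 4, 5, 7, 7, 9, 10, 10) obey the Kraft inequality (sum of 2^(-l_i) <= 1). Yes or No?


Kraft sum = sum(2^(-l_i)) = 1.1133, need <= 1. Result: violated (a binary prefix-free code with these lengths cannot exist)

No


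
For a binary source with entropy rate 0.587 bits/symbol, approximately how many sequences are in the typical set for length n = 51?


log2|A_typical| = nH = 51 * 0.587 = 29.937, so |A_typical| ~ 2^29.937 = 1.028e+09

1.028e+09


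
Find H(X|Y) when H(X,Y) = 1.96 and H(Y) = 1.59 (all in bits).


H(X|Y) = H(X,Y) - H(Y) = 1.96 - 1.59 = 0.37

0.37 bits


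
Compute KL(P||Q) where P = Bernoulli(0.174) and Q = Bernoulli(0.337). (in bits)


KL = p*log2(p/q) + (1-p)*log2((1-p)/(1-q)) = 0.174*log2(0.174/0.337) + 0.826*log2(0.826/0.663) = 0.096

0.096 bits


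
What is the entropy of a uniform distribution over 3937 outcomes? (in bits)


H = log2(n) = log2(3937) = 11.9429

11.9429 bits


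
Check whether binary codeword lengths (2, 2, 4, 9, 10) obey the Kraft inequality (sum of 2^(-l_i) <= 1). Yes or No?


Kraft sum = sum(2^(-l_i)) = 0.5654, need <= 1. Result: satisfied (a binary prefix-free code with these lengths exists)

Yes


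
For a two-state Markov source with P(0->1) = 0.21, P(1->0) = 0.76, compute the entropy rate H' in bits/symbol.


Stationary distribution: pi_0 = p10/(p01+p10) = 0.7835, pi_1 = 0.2165. Entropy rate H' = pi_0*H(p01) + pi_1*H(p10) = 0.7835*0.7415 + 0.2165*0.795 = 0.7531

0.7531 bits/symbol


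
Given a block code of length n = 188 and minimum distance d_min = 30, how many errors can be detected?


Detection capability = d_min - 1 = 30 - 1 = 29

29 errors


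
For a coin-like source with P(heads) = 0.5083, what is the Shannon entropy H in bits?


H = -p*log2(p) - (1-p)*log2(1-p). -0.5083*log2(0.5083) = 0.496227; -0.4917*log2(0.4917) = 0.503574. H = 0.496227 + 0.503574 = 0.9998

0.9998 bits


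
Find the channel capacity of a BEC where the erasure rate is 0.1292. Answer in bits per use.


C = 1 - epsilon = 1 - 0.1292 = 0.8708

0.8708 bits


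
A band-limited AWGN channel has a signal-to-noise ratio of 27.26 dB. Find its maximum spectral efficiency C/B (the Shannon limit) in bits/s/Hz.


SNR_linear = 10^(27.26/10) = 532.1083; C/B = log2(1 + SNR_linear) = log2(1 + 532.1083) = 9.0583

9.0583 bits/s/Hz


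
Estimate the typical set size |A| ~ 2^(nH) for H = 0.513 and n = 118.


log2|A_typical| = nH = 118 * 0.513 = 60.534, so |A_typical| ~ 2^60.534 = 1.669e+18

1.669e+18


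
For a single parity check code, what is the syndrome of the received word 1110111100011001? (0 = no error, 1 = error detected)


Syndrome = XOR of all bits = 1 XOR 1 XOR 1 XOR 0 XOR 1 XOR 1 XOR 1 XOR 1 XOR 0 XOR 0 XOR 0 XOR 1 XOR 1 XOR 0 XOR 0 XOR 1 = 0

0


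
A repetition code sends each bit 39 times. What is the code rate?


Rate = k/n = 1/39

1/39


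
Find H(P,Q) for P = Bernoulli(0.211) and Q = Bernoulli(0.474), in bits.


H(P,Q) = -p*log2(q) - (1-p)*log2(1-q). -0.211*log2(0.474) = 0.227256; -0.789*log2(0.526) = 0.731297. H(P,Q) = 0.227256 + 0.731297 = 0.9586

0.9586 bits


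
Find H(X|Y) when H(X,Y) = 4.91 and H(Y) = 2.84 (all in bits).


H(X|Y) = H(X,Y) - H(Y) = 4.91 - 2.84 = 2.07

2.07 bits


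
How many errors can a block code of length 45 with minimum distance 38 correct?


Correction capability = floor((d-1)/2) = floor((38-1)/2) = 18

18 errors


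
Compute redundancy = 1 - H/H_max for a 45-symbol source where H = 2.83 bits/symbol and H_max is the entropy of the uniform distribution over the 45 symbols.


H_max = log2(K) = log2(45) = 5.4919 bits/symbol. Redundancy = 1 - H/H_max = 1 - 2.83/5.4919 = 1 - 0.5153 = 0.4847

0.4847


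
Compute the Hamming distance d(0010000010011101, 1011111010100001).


Count differing positions: ^ . . ^ ^ ^ ^ . . . ^ ^ ^ ^ . . = 9 differences

9


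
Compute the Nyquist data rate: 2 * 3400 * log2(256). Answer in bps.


Rate = 2 * B * log2(M) = 2 * 3400 * 8.0 = 54400.0

54400.0 bps


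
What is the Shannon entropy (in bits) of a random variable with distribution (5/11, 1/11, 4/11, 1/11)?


H = -sum(p_i * log2(p_i)). Terms: -(5/11)*log2(5/11) = 0.517047; -(1/11)*log2(1/11) = 0.314494; -(4/11)*log2(4/11) = 0.530702; -(1/11)*log2(1/11) = 0.314494. H = 0.517047 + 0.314494 + 0.530702 + 0.314494 = 1.6767

1.6767 bits


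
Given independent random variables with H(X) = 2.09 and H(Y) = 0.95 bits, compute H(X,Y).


For independent variables, H(X,Y) = H(X) + H(Y) = 2.09 + 0.95 = 3.04

3.04 bits


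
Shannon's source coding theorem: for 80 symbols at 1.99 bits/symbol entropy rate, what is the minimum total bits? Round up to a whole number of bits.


Minimum bits >= n * H = 80 * 1.99 = 159.2, rounded up to a whole number of bits = 160

160 bits


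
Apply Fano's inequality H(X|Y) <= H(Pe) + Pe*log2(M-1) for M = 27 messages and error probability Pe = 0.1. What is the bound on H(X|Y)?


H(Pe) = -Pe*log2(Pe) - (1-Pe)*log2(1-Pe) = -0.1*log2(0.1) - 0.9*log2(0.9) = 0.332193 + 0.136803 = 0.469. Pe*log2(M-1) = 0.1*log2(26) = 0.470044. Bound = H(Pe) + Pe*log2(M-1) = 0.332193 + 0.136803 + 0.470044 = 0.939

0.939 bits


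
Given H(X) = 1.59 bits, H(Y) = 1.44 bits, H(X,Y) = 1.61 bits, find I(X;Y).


I(X;Y) = H(X) + H(Y) - H(X,Y) = 1.59 + 1.44 - 1.61 = 1.42

1.42 bits


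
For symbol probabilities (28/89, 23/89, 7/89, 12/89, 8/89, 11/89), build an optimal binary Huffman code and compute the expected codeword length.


Huffman construction (repeatedly merge the two least-probable nodes; each merge adds 1 bit to every symbol beneath it): 7/89 + 8/89 = 15/89; 11/89 + 12/89 = 23/89; 15/89 + 23/89 = 38/89; 23/89 + 28/89 = 51/89; 38/89 + 51/89 = 1. Resulting codeword lengths (in the order the probabilities were given): (2, 2, 3, 3, 3, 3). L_avg = sum(p_i * l_i) = 28/89*2 + 23/89*2 + 7/89*3 + 12/89*3 + 8/89*3 + 11/89*3 = 216/89 = 2.427

2.427 bits


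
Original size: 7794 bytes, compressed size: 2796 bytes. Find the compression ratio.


Ratio = original / compressed = 7794 / 2796 = 2.7876

2.7876


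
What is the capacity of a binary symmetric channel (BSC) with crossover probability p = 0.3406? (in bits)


H(p) = -p*log2(p) - (1-p)*log2(1-p) = -0.3406*log2(0.3406) - 0.6594*log2(0.6594) = 0.529241 + 0.396151 = 0.9254. C = 1 - H(p) = 1 - 0.9254 = 0.0746

0.0746 bits


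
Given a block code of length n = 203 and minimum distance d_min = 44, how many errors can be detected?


Detection capability = d_min - 1 = 44 - 1 = 43

43 errors


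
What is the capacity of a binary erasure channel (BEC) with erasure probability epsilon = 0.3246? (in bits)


C = 1 - epsilon = 1 - 0.3246 = 0.6754

0.6754 bits


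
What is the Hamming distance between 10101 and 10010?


Count differing positions: . . ^ ^ ^ = 3 differences

3


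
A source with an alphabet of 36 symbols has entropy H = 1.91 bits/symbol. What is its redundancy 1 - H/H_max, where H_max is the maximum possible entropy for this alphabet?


H_max = log2(K) = log2(36) = 5.1699 bits/symbol. Redundancy = 1 - H/H_max = 1 - 1.91/5.1699 = 1 - 0.3694 = 0.6306

0.6306


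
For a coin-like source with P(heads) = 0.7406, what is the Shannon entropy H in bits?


H = -p*log2(p) - (1-p)*log2(1-p). -0.7406*log2(0.7406) = 0.320853; -0.2594*log2(0.2594) = 0.504987. H = 0.320853 + 0.504987 = 0.8258

0.8258 bits


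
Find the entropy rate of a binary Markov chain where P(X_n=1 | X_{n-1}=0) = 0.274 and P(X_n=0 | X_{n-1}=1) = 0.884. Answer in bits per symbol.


Stationary distribution: pi_0 = p10/(p01+p10) = 0.7634, pi_1 = 0.2366. Entropy rate H' = pi_0*H(p01) + pi_1*H(p10) = 0.7634*0.8471 + 0.2366*0.5178 = 0.7692

0.7692 bits/symbol


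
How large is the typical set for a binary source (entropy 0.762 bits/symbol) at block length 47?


log2|A_typical| = nH = 47 * 0.762 = 35.814, so |A_typical| ~ 2^35.814 = 6.041e+10

6.041e+10


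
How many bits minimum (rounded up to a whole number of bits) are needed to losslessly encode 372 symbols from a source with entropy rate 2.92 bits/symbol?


Minimum bits >= n * H = 372 * 2.92 = 1086.24, rounded up to a whole number of bits = 1087

1087 bits


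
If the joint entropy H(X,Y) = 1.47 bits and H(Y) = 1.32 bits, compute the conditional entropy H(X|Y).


H(X|Y) = H(X,Y) - H(Y) = 1.47 - 1.32 = 0.15

0.15 bits


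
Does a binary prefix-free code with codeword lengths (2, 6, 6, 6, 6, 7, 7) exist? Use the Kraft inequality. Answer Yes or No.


Kraft sum = sum(2^(-l_i)) = 0.3281, need <= 1. Result: satisfied (a binary prefix-free code with these lengths exists)

Yes


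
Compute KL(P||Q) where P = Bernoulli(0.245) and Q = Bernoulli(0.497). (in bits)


KL = p*log2(p/q) + (1-p)*log2((1-p)/(1-q)) = 0.245*log2(0.245/0.497) + 0.755*log2(0.755/0.503) = 0.1924

0.1924 bits


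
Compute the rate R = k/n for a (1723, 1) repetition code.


Rate = k/n = 1/1723

1/1723


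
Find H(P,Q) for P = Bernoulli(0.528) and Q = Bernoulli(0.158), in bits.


H(P,Q) = -p*log2(q) - (1-p)*log2(1-q). -0.528*log2(0.158) = 1.405538; -0.472*log2(0.842) = 0.117107. H(P,Q) = 1.405538 + 0.117107 = 1.5226

1.5226 bits


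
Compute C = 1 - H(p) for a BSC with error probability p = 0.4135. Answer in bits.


H(p) = -p*log2(p) - (1-p)*log2(1-p) = -0.4135*log2(0.4135) - 0.5865*log2(0.5865) = 0.526816 + 0.451486 = 0.9783. C = 1 - H(p) = 1 - 0.9783 = 0.0217

0.0217 bits


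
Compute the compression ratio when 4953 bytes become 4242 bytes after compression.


Ratio = original / compressed = 4953 / 4242 = 1.1676

1.1676


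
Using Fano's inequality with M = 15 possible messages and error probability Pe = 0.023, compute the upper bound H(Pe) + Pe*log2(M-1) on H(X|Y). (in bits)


H(Pe) = -Pe*log2(Pe) - (1-Pe)*log2(1-Pe) = -0.023*log2(0.023) - 0.977*log2(0.977) = 0.125171 + 0.032797 = 0.158. Pe*log2(M-1) = 0.023*log2(14) = 0.087569. Bound = H(Pe) + Pe*log2(M-1) = 0.125171 + 0.032797 + 0.087569 = 0.2455

0.2455 bits


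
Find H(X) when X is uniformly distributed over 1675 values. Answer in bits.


H = log2(n) = log2(1675) = 10.7099

10.7099 bits


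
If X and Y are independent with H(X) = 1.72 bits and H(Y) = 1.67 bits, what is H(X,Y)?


For independent variables, H(X,Y) = H(X) + H(Y) = 1.72 + 1.67 = 3.39

3.39 bits


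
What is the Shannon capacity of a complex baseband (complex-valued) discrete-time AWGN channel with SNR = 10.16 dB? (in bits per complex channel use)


SNR_linear = 10^(10.16/10) = 10.3753; C = log2(1 + SNR_linear) = log2(1 + 10.3753) = 3.5078

3.5078 bits/channel use


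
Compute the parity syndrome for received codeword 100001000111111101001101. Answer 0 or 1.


Syndrome = XOR of all bits = 1 XOR 0 XOR 0 XOR 0 XOR 0 XOR 1 XOR 0 XOR 0 XOR 0 XOR 1 XOR 1 XOR 1 XOR 1 XOR 1 XOR 1 XOR 1 XOR 0 XOR 1 XOR 0 XOR 0 XOR 1 XOR 1 XOR 0 XOR 1 = 1

1


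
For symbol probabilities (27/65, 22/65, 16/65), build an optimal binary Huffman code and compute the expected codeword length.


Huffman construction (repeatedly merge the two least-probable nodes; each merge adds 1 bit to every symbol beneath it): 16/65 + 22/65 = 38/65; 27/65 + 38/65 = 1. Resulting codeword lengths (in the order the probabilities were given): (1, 2, 2). L_avg = sum(p_i * l_i) = 27/65*1 + 22/65*2 + 16/65*2 = 103/65 = 1.5846

1.5846 bits


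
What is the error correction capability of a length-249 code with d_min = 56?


Correction capability = floor((d-1)/2) = floor((56-1)/2) = 27

27 errors


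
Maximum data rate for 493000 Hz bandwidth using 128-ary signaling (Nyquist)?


Rate = 2 * B * log2(M) = 2 * 493000 * 7.0 = 6902000.0

6902000.0 bps


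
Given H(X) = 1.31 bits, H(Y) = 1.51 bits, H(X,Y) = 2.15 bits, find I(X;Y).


I(X;Y) = H(X) + H(Y) - H(X,Y) = 1.31 + 1.51 - 2.15 = 0.67

0.67 bits


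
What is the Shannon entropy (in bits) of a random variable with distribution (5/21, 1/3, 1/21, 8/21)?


H = -sum(p_i * log2(p_i)). Terms: -(5/21)*log2(5/21) = 0.492950; -(1/3)*log2(1/3) = 0.528321; -(1/21)*log2(1/21) = 0.209158; -(8/21)*log2(8/21) = 0.530407. H = 0.492950 + 0.528321 + 0.209158 + 0.530407 = 1.7608

1.7608 bits


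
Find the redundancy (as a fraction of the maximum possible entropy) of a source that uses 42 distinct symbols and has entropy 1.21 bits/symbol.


H_max = log2(K) = log2(42) = 5.3923 bits/symbol. Redundancy = 1 - H/H_max = 1 - 1.21/5.3923 = 1 - 0.2244 = 0.7756

0.7756


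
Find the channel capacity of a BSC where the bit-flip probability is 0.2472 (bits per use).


H(p) = -p*log2(p) - (1-p)*log2(1-p) = -0.2472*log2(0.2472) - 0.7528*log2(0.7528) = 0.498417 + 0.308393 = 0.8068. C = 1 - H(p) = 1 - 0.8068 = 0.1932

0.1932 bits


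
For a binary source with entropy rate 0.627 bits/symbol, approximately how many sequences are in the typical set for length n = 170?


log2|A_typical| = nH = 170 * 0.627 = 106.59, so |A_typical| ~ 2^106.59 = 1.221e+32

1.221e+32


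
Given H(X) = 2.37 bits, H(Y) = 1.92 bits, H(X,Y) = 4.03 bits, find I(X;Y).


I(X;Y) = H(X) + H(Y) - H(X,Y) = 2.37 + 1.92 - 4.03 = 0.26

0.26 bits


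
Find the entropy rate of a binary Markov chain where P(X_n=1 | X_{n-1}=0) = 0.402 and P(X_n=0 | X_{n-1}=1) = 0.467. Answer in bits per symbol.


Stationary distribution: pi_0 = p10/(p01+p10) = 0.5374, pi_1 = 0.4626. Entropy rate H' = pi_0*H(p01) + pi_1*H(p10) = 0.5374*0.9721 + 0.4626*0.9969 = 0.9836

0.9836 bits/symbol


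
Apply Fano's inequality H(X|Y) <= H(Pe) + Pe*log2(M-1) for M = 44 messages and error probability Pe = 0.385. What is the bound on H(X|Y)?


H(Pe) = -Pe*log2(Pe) - (1-Pe)*log2(1-Pe) = -0.385*log2(0.385) - 0.615*log2(0.615) = 0.530172 + 0.431325 = 0.9615. Pe*log2(M-1) = 0.385*log2(43) = 2.089112. Bound = H(Pe) + Pe*log2(M-1) = 0.530172 + 0.431325 + 2.089112 = 3.0506

3.0506 bits


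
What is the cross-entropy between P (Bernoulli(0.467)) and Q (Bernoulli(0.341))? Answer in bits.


H(P,Q) = -p*log2(q) - (1-p)*log2(1-q). -0.467*log2(0.341) = 0.724857; -0.533*log2(0.659) = 0.320679. H(P,Q) = 0.724857 + 0.320679 = 1.0455

1.0455 bits


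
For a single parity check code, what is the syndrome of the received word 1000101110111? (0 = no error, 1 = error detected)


Syndrome = XOR of all bits = 1 XOR 0 XOR 0 XOR 0 XOR 1 XOR 0 XOR 1 XOR 1 XOR 1 XOR 0 XOR 1 XOR 1 XOR 1 = 0

0


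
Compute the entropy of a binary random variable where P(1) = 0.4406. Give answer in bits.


H = -p*log2(p) - (1-p)*log2(1-p). -0.4406*log2(0.4406) = 0.520991; -0.5594*log2(0.5594) = 0.468804. H = 0.520991 + 0.468804 = 0.9898

0.9898 bits


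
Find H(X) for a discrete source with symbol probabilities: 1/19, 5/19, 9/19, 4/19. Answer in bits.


H = -sum(p_i * log2(p_i)). Terms: -(1/19)*log2(1/19) = 0.223575; -(5/19)*log2(5/19) = 0.506842; -(9/19)*log2(9/19) = 0.510633; -(4/19)*log2(4/19) = 0.473248. H = 0.223575 + 0.506842 + 0.510633 + 0.473248 = 1.7143

1.7143 bits


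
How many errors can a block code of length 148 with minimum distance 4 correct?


Correction capability = floor((d-1)/2) = floor((4-1)/2) = 1

1 errors


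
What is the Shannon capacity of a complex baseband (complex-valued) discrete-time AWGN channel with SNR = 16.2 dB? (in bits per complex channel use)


SNR_linear = 10^(16.2/10) = 41.6869; C = log2(1 + SNR_linear) = log2(1 + 41.6869) = 5.4157

5.4157 bits/channel use


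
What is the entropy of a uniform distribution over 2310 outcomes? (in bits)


H = log2(n) = log2(2310) = 11.1737

11.1737 bits


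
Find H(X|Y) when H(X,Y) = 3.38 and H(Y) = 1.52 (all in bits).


H(X|Y) = H(X,Y) - H(Y) = 3.38 - 1.52 = 1.86

1.86 bits


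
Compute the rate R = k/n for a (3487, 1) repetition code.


Rate = k/n = 1/3487

1/3487


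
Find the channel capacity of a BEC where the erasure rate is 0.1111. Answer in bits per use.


C = 1 - epsilon = 1 - 0.1111 = 0.8889

0.8889 bits


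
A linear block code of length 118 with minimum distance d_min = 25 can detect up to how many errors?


Detection capability = d_min - 1 = 25 - 1 = 24

24 errors


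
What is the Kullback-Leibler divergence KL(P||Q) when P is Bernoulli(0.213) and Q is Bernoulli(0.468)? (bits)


KL = p*log2(p/q) + (1-p)*log2((1-p)/(1-q)) = 0.213*log2(0.213/0.468) + 0.787*log2(0.787/0.532) = 0.2027

0.2027 bits


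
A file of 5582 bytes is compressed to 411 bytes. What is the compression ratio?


Ratio = original / compressed = 5582 / 411 = 13.5815

13.5815


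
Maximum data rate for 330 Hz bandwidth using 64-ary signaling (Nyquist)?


Rate = 2 * B * log2(M) = 2 * 330 * 6.0 = 3960.0

3960.0 bps


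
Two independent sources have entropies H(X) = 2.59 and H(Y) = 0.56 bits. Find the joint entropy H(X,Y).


For independent variables, H(X,Y) = H(X) + H(Y) = 2.59 + 0.56 = 3.15

3.15 bits


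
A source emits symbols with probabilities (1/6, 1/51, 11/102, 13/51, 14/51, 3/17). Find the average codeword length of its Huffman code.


Huffman construction (repeatedly merge the two least-probable nodes; each merge adds 1 bit to every symbol beneath it): 1/51 + 11/102 = 13/102; 13/102 + 1/6 = 5/17; 3/17 + 13/51 = 22/51; 14/51 + 5/17 = 29/51; 22/51 + 29/51 = 1. Resulting codeword lengths (in the order the probabilities were given): (3, 4, 4, 2, 2, 2). L_avg = sum(p_i * l_i) = 1/6*3 + 1/51*4 + 11/102*4 + 13/51*2 + 14/51*2 + 3/17*2 = 247/102 = 2.4216

2.4216 bits


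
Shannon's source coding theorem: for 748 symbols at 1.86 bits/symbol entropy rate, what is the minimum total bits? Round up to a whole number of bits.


Minimum bits >= n * H = 748 * 1.86 = 1391.28, rounded up to a whole number of bits = 1392

1392 bits


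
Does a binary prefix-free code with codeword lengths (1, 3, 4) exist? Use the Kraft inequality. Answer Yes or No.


Kraft sum = sum(2^(-l_i)) = 0.6875, need <= 1. Result: satisfied (a binary prefix-free code with these lengths exists)

Yes


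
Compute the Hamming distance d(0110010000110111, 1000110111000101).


Count differing positions: ^ ^ ^ . ^ . . ^ ^ ^ ^ ^ . . ^ . = 10 differences

10


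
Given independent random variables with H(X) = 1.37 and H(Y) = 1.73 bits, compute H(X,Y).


For independent variables, H(X,Y) = H(X) + H(Y) = 1.37 + 1.73 = 3.1

3.1 bits


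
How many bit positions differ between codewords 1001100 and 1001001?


Count differing positions: . . . . ^ . ^ = 2 differences

2


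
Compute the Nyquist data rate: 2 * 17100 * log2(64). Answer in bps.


Rate = 2 * B * log2(M) = 2 * 17100 * 6.0 = 205200.0

205200.0 bps


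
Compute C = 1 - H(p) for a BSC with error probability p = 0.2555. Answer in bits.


H(p) = -p*log2(p) - (1-p)*log2(1-p) = -0.2555*log2(0.2555) - 0.7445*log2(0.7445) = 0.502979 + 0.316901 = 0.8199. C = 1 - H(p) = 1 - 0.8199 = 0.1801

0.1801 bits


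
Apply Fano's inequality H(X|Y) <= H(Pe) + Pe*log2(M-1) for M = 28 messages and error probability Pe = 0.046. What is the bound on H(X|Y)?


H(Pe) = -Pe*log2(Pe) - (1-Pe)*log2(1-Pe) = -0.046*log2(0.046) - 0.954*log2(0.954) = 0.204342 + 0.064814 = 0.2692. Pe*log2(M-1) = 0.046*log2(27) = 0.218725. Bound = H(Pe) + Pe*log2(M-1) = 0.204342 + 0.064814 + 0.218725 = 0.4879

0.4879 bits


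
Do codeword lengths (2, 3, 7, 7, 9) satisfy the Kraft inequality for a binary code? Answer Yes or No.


Kraft sum = sum(2^(-l_i)) = 0.3926, need <= 1. Result: satisfied (a binary prefix-free code with these lengths exists)

Yes


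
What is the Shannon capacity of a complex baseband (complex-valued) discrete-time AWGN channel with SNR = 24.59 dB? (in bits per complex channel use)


SNR_linear = 10^(24.59/10) = 287.7398; C = log2(1 + SNR_linear) = log2(1 + 287.7398) = 8.1736

8.1736 bits/channel use


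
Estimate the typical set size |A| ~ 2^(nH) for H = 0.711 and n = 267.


log2|A_typical| = nH = 267 * 0.711 = 189.837, so |A_typical| ~ 2^189.837 = 1.402e+57

1.402e+57


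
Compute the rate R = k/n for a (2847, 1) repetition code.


Rate = k/n = 1/2847

1/2847


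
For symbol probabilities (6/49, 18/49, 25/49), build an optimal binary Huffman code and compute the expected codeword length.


Huffman construction (repeatedly merge the two least-probable nodes; each merge adds 1 bit to every symbol beneath it): 6/49 + 18/49 = 24/49; 24/49 + 25/49 = 1. Resulting codeword lengths (in the order the probabilities were given): (2, 2, 1). L_avg = sum(p_i * l_i) = 6/49*2 + 18/49*2 + 25/49*1 = 73/49 = 1.4898

1.4898 bits


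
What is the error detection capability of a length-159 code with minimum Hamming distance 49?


Detection capability = d_min - 1 = 49 - 1 = 48

48 errors


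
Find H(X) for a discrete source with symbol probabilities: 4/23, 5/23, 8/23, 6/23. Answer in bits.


H = -sum(p_i * log2(p_i)). Terms: -(4/23)*log2(4/23) = 0.438880; -(5/23)*log2(5/23) = 0.478616; -(8/23)*log2(8/23) = 0.529935; -(6/23)*log2(6/23) = 0.505722. H = 0.438880 + 0.478616 + 0.529935 + 0.505722 = 1.9532

1.9532 bits
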